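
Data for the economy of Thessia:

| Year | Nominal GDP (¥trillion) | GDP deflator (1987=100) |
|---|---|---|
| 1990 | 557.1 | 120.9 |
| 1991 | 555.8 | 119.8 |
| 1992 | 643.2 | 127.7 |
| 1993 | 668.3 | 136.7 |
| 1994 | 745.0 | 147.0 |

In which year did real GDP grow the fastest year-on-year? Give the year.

1991: real = 555.8/1.198 = 463.94; growth vs 1990 (460.79) = 0.68%.
1992: real = 643.2/1.277 = 503.68; growth vs 1991 (463.94) = 8.57%.
1993: real = 668.3/1.367 = 488.88; growth vs 1992 (503.68) = -2.94%.
1994: real = 745.0/1.470 = 506.80; growth vs 1993 (488.88) = 3.67%.

1992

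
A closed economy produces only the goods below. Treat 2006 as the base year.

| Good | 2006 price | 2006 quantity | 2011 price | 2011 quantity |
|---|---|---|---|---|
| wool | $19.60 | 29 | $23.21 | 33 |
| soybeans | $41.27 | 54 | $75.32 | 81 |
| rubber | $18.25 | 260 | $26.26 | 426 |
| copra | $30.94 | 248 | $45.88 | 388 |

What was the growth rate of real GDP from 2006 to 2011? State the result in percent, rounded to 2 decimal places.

Real GDP 2006 = Nominal GDP 2006 = 19.60·29 + 41.27·54 + 18.25·260 + 30.94·248 = 15215.10.
Real GDP 2011 (at 2006 prices) = 19.60·33 + 41.27·81 + 18.25·426 + 30.94·388 = 23768.89.
Real growth = 23768.89/15215.10 − 1 = 0.5622.

56.22%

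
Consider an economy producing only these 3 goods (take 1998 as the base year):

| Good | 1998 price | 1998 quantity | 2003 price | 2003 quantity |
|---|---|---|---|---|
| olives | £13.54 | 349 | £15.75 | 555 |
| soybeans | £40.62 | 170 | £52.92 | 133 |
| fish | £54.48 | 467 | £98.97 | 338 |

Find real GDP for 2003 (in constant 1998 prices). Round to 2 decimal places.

Real GDP 2003 = Σ (p_1998 × q_2003) = 13.54·555 + 40.62·133 + 54.48·338 = 31331.40.

£31331.40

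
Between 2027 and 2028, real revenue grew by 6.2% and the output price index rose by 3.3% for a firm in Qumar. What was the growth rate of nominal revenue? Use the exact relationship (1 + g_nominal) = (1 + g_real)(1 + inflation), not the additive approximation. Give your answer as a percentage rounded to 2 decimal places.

(1 + g_nom) = (1 + g_real)(1 + π) = 1.0620 × 1.0330 = 1.09705.

9.70%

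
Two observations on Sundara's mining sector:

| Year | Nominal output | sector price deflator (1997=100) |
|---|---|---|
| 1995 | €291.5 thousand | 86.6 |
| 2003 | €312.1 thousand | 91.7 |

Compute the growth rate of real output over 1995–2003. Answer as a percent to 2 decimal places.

1.11%

Real output 1995 = 291.5 / 0.866 = 336.61.
Real output 2003 = 312.1 / 0.917 = 340.35.
Real growth = 340.35 / 336.61 − 1 = 0.0111.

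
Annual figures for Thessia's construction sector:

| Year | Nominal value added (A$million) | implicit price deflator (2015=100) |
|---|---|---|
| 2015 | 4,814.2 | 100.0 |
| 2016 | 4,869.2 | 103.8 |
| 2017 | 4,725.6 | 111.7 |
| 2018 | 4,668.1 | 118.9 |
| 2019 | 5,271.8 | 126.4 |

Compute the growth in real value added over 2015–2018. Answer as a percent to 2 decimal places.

-18.45%

Real value added 2015 = 4814.2/1.000 = 4814.20.
Real value added 2018 = 4668.1/1.189 = 3926.07.
Change = 3926.07/4814.20 − 1 = -0.1845.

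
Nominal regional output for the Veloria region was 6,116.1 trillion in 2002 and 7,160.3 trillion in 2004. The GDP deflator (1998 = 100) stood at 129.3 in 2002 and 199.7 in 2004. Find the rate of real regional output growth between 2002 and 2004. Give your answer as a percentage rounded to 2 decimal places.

-24.20%

Real regional output 2002 = 6116.1 / 1.293 = 4730.16.
Real regional output 2004 = 7160.3 / 1.997 = 3585.53.
Real growth = 3585.53 / 4730.16 − 1 = -0.2420.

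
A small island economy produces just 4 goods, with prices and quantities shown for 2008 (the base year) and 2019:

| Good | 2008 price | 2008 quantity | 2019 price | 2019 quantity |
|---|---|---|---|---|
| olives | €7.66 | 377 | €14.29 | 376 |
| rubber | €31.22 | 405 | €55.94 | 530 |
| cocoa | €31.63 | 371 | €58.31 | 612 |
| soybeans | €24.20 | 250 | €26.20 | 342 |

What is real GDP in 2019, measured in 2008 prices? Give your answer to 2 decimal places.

€47060.72

Real GDP 2019 = Σ (p_2008 × q_2019) = 7.66·376 + 31.22·530 + 31.63·612 + 24.20·342 = 47060.72.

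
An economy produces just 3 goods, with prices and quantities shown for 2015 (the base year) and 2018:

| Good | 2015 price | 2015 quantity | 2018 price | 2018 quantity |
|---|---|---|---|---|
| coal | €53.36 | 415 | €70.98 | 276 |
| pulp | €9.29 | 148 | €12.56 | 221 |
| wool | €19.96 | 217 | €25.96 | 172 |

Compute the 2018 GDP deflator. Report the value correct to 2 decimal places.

Nominal GDP 2018 = 70.98·276 + 12.56·221 + 25.96·172 = 26831.36.
Real GDP 2018 (at 2015 prices) = 53.36·276 + 9.29·221 + 19.96·172 = 20213.57.
Deflator = Nominal/Real × 100 = 26831.36/20213.57 × 100 = 132.739.

132.74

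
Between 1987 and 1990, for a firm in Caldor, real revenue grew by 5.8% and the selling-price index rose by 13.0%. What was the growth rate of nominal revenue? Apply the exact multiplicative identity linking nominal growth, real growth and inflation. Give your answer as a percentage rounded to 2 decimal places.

(1 + g_nom) = (1 + g_real)(1 + π) = 1.0580 × 1.1300 = 1.19554.

19.55%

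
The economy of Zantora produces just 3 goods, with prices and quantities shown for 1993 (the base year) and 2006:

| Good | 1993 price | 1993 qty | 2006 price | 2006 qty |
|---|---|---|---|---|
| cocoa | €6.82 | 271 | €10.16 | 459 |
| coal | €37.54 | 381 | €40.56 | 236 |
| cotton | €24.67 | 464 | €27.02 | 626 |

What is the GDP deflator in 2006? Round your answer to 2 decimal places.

113.55

Nominal GDP 2006 = 10.16·459 + 40.56·236 + 27.02·626 = 31150.12.
Real GDP 2006 (at 1993 prices) = 6.82·459 + 37.54·236 + 24.67·626 = 27433.24.
Deflator = Nominal/Real × 100 = 31150.12/27433.24 × 100 = 113.549.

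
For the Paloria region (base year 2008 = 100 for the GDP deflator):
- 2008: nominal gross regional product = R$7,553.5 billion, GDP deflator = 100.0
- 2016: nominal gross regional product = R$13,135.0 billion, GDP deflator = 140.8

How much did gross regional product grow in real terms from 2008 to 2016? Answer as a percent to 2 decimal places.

Real gross regional product 2008 = 7553.5 / 1.000 = 7553.50.
Real gross regional product 2016 = 13135.0 / 1.408 = 9328.84.
Real growth = 9328.84 / 7553.50 − 1 = 0.2350.

23.50%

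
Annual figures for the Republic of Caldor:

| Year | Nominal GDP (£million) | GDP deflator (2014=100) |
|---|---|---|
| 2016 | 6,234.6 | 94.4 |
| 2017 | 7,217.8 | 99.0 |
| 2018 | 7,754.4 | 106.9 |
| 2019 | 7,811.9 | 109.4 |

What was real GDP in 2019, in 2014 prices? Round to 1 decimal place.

£7,140.7 million

Real GDP 2019 = 7811.9 / 1.094 = 7140.68.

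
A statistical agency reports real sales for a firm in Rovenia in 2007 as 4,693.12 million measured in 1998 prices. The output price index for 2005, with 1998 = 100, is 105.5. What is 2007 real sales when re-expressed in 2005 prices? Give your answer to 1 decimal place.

4,951.2 million

Real sales in 2005 prices = Real sales in 1998 prices × (P_2005/P_1998) = 4693.12 × 1.055 = 4951.24.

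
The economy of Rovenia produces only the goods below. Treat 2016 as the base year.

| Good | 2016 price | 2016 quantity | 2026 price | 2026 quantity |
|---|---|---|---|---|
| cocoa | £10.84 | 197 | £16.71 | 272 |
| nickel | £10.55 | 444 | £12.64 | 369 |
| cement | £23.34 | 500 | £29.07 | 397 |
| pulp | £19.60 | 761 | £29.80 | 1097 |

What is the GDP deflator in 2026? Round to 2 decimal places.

Nominal GDP 2026 = 16.71·272 + 12.64·369 + 29.07·397 + 29.80·1097 = 53440.67.
Real GDP 2026 (at 2016 prices) = 10.84·272 + 10.55·369 + 23.34·397 + 19.60·1097 = 37608.61.
Deflator = Nominal/Real × 100 = 53440.67/37608.61 × 100 = 142.097.

142.10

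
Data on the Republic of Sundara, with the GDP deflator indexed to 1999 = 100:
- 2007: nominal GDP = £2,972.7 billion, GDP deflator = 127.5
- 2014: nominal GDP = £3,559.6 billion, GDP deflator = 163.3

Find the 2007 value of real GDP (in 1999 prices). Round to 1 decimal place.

£2,331.5 billion

Real GDP = Nominal / (GDP deflator/100) = 2972.7 / 1.275 = 2331.53.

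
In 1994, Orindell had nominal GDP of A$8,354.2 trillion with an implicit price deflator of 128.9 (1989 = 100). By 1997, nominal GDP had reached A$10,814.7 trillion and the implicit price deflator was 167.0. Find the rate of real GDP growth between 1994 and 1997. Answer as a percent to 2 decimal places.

Real GDP 1994 = 8354.2 / 1.289 = 6481.15.
Real GDP 1997 = 10814.7 / 1.670 = 6475.87.
Real growth = 6475.87 / 6481.15 − 1 = -0.0008.

-0.08%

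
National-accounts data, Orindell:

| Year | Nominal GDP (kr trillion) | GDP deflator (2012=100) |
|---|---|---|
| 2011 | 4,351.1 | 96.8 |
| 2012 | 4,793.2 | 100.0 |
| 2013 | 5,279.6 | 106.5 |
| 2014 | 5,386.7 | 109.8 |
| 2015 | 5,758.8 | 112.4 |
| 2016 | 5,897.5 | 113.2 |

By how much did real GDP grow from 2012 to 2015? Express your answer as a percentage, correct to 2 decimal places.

6.89%

Real GDP 2012 = 4793.2/1.000 = 4793.20.
Real GDP 2015 = 5758.8/1.124 = 5123.49.
Change = 5123.49/4793.20 − 1 = 0.0689.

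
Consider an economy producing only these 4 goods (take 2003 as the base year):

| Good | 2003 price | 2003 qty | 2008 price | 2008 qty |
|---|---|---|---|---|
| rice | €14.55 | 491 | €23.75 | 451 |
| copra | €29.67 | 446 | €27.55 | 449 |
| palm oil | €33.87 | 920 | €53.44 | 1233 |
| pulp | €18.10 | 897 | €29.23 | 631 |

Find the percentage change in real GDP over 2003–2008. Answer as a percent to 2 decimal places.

Real GDP 2003 = Nominal GDP 2003 = 14.55·491 + 29.67·446 + 33.87·920 + 18.10·897 = 67772.97.
Real GDP 2008 (at 2003 prices) = 14.55·451 + 29.67·449 + 33.87·1233 + 18.10·631 = 73066.69.
Real growth = 73066.69/67772.97 − 1 = 0.0781.

7.81%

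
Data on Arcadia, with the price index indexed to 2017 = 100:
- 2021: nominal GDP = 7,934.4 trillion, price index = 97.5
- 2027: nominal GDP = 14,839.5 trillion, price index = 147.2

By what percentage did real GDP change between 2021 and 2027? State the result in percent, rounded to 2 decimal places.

23.88%

Real GDP 2021 = 7934.4 / 0.975 = 8137.85.
Real GDP 2027 = 14839.5 / 1.472 = 10081.18.
Real growth = 10081.18 / 8137.85 − 1 = 0.2388.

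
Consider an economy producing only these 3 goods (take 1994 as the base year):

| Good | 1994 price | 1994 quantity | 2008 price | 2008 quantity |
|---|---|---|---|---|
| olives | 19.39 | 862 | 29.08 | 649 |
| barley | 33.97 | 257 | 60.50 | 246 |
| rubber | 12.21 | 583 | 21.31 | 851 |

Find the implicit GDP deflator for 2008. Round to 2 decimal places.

Nominal GDP 2008 = 29.08·649 + 60.50·246 + 21.31·851 = 51890.73.
Real GDP 2008 (at 1994 prices) = 19.39·649 + 33.97·246 + 12.21·851 = 31331.44.
Deflator = Nominal/Real × 100 = 51890.73/31331.44 × 100 = 165.619.

165.62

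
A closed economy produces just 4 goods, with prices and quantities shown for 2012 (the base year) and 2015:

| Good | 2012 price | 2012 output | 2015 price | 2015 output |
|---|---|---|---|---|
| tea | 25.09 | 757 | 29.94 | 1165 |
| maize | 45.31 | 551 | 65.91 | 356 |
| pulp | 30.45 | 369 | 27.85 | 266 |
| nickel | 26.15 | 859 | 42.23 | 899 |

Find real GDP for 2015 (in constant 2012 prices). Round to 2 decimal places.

Real GDP 2015 = Σ (p_2012 × q_2015) = 25.09·1165 + 45.31·356 + 30.45·266 + 26.15·899 = 76968.76.

76968.76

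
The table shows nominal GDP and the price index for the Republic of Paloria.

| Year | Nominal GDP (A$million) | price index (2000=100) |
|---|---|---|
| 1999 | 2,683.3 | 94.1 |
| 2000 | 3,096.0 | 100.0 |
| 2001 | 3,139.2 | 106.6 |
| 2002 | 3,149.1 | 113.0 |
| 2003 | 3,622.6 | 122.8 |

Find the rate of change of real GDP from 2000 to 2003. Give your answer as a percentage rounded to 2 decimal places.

-4.72%

Real GDP 2000 = 3096.0/1.000 = 3096.00.
Real GDP 2003 = 3622.6/1.228 = 2950.00.
Change = 2950.00/3096.00 − 1 = -0.0472.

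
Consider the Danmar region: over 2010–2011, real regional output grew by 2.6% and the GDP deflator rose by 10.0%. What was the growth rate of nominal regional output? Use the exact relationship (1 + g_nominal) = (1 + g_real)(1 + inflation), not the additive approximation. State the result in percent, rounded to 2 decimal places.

(1 + g_nom) = (1 + g_real)(1 + π) = 1.0260 × 1.1000 = 1.12860.

12.86%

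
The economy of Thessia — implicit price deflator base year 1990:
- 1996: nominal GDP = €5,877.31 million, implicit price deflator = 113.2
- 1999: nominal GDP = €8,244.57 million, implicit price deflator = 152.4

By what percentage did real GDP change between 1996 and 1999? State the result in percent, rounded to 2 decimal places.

Deflate each year: 1996 → 5877.31/1.132 = 5191.97; 1999 → 8244.57/1.524 = 5409.82.
So real GDP changed by 5409.82/5191.97 − 1 = 0.0420, i.e. 4.20%.

4.20%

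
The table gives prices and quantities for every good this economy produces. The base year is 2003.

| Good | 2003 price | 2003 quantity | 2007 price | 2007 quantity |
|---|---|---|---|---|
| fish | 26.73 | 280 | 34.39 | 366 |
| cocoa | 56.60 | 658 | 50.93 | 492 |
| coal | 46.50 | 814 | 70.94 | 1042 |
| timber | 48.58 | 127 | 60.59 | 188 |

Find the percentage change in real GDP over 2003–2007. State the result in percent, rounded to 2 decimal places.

Real GDP 2003 = Nominal GDP 2003 = 26.73·280 + 56.60·658 + 46.50·814 + 48.58·127 = 88747.86.
Real GDP 2007 (at 2003 prices) = 26.73·366 + 56.60·492 + 46.50·1042 + 48.58·188 = 95216.42.
Real growth = 95216.42/88747.86 − 1 = 0.0729.

7.29%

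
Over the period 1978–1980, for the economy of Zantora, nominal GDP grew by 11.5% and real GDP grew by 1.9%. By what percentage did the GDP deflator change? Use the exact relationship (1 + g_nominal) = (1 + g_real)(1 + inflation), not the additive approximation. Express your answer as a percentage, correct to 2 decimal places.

(1 + g_nom) = (1 + g_real)(1 + π), so π = 1.1150 / 1.0190 − 1 = 0.09421.

9.42%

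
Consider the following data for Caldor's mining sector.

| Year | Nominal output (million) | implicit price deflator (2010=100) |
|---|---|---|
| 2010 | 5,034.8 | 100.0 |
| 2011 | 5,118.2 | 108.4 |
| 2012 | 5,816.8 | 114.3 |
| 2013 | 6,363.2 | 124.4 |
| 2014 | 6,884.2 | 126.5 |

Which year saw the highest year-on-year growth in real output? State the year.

2012

2011: real = 5118.2/1.084 = 4721.59; growth vs 2010 (5034.80) = -6.22%.
2012: real = 5816.8/1.143 = 5089.06; growth vs 2011 (4721.59) = 7.78%.
2013: real = 6363.2/1.244 = 5115.11; growth vs 2012 (5089.06) = 0.51%.
2014: real = 6884.2/1.265 = 5442.06; growth vs 2013 (5115.11) = 6.39%.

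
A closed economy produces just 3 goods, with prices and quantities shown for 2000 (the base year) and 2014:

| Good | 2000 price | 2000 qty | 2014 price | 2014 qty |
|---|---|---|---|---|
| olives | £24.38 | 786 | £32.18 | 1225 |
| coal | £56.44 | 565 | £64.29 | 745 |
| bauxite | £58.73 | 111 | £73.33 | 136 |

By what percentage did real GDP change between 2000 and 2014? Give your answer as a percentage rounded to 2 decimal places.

Real GDP 2000 = Nominal GDP 2000 = 24.38·786 + 56.44·565 + 58.73·111 = 57570.31.
Real GDP 2014 (at 2000 prices) = 24.38·1225 + 56.44·745 + 58.73·136 = 79900.58.
Real growth = 79900.58/57570.31 − 1 = 0.3879.

38.79%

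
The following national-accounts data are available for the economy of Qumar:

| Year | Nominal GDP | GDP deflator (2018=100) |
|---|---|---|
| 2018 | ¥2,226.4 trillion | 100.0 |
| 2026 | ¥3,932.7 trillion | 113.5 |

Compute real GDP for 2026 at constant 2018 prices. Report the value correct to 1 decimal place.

Real GDP = Nominal / (GDP deflator/100) = 3932.7 / 1.135 = 3464.93.

¥3,464.9 trillion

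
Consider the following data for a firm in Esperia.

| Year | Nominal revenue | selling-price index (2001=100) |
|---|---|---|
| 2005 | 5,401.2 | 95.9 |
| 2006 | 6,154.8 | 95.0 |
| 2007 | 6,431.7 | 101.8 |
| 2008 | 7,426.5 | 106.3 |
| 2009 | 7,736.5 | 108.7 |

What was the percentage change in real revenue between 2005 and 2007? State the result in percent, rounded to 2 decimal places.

12.18%

Real revenue 2005 = 5401.2/0.959 = 5632.12.
Real revenue 2007 = 6431.7/1.018 = 6317.98.
Change = 6317.98/5632.12 − 1 = 0.1218.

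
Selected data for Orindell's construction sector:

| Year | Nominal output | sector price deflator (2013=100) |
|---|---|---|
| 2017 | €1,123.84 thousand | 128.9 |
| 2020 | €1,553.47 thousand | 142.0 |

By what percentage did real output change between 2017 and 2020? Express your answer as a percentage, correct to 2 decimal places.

Deflate each year: 2017 → 1123.84/1.289 = 871.87; 2020 → 1553.47/1.420 = 1093.99.
So real output changed by 1093.99/871.87 − 1 = 0.2548, i.e. 25.48%.

25.48%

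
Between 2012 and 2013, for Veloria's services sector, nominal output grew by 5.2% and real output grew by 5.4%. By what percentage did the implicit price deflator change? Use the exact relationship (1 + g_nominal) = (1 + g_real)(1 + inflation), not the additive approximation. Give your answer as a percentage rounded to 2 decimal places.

-0.19%

(1 + g_nom) = (1 + g_real)(1 + π), so π = 1.0520 / 1.0540 − 1 = -0.00190.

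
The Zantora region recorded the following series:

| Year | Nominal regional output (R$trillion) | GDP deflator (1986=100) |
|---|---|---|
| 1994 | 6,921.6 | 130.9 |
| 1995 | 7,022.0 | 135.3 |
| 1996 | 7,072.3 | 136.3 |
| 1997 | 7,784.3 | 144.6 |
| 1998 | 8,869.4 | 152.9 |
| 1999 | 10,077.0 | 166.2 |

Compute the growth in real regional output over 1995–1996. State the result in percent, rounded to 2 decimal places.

Real regional output 1995 = 7022.0/1.353 = 5189.95.
Real regional output 1996 = 7072.3/1.363 = 5188.77.
Change = 5188.77/5189.95 − 1 = -0.0002.

-0.02%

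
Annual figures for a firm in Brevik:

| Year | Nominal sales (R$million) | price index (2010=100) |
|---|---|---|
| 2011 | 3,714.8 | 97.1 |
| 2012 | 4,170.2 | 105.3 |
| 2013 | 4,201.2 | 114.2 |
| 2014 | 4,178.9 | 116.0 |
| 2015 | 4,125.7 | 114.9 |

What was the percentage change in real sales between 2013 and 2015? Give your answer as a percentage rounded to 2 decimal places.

Real sales 2013 = 4201.2/1.142 = 3678.81.
Real sales 2015 = 4125.7/1.149 = 3590.69.
Change = 3590.69/3678.81 − 1 = -0.0240.

-2.40%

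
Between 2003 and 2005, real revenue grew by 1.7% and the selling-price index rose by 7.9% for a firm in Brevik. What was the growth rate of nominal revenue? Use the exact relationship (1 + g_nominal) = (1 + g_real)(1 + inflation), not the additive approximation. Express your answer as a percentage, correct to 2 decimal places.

(1 + g_nom) = (1 + g_real)(1 + π) = 1.0170 × 1.0790 = 1.09734.

9.73%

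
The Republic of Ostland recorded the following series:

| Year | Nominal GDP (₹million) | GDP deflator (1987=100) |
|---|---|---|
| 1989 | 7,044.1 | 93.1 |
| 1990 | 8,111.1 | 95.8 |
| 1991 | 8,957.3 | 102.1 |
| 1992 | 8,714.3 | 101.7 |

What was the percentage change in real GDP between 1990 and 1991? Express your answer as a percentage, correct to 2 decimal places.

3.62%

Real GDP 1990 = 8111.1/0.958 = 8466.70.
Real GDP 1991 = 8957.3/1.021 = 8773.07.
Change = 8773.07/8466.70 − 1 = 0.0362.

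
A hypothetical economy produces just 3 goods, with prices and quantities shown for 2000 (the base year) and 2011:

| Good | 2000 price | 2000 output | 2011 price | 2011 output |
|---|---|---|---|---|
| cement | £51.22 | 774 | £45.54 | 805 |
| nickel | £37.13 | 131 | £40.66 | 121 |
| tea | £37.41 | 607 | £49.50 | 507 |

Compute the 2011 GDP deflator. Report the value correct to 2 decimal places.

Nominal GDP 2011 = 45.54·805 + 40.66·121 + 49.50·507 = 66676.06.
Real GDP 2011 (at 2000 prices) = 51.22·805 + 37.13·121 + 37.41·507 = 64691.70.
Deflator = Nominal/Real × 100 = 66676.06/64691.70 × 100 = 103.067.

103.07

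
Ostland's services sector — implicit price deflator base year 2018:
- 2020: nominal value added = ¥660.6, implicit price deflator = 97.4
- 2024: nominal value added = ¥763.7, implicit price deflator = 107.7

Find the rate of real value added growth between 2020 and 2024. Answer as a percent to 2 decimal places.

4.55%

Deflate each year: 2020 → 660.6/0.974 = 678.23; 2024 → 763.7/1.077 = 709.10.
So real value added changed by 709.10/678.23 − 1 = 0.0455, i.e. 4.55%.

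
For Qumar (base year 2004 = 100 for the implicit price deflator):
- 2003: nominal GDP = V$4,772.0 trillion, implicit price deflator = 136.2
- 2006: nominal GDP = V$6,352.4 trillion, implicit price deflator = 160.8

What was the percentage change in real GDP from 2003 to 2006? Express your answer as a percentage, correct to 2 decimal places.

Real GDP 2003 = 4772.0 / 1.362 = 3503.67.
Real GDP 2006 = 6352.4 / 1.608 = 3950.50.
Real growth = 3950.50 / 3503.67 − 1 = 0.1275.

12.75%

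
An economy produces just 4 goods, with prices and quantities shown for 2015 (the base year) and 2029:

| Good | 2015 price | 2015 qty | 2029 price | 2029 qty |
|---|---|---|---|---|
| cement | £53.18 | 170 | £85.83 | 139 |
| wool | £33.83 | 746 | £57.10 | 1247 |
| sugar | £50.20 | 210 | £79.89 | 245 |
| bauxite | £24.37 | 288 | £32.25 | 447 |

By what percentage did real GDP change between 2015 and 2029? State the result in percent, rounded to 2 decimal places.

40.38%

Real GDP 2015 = Nominal GDP 2015 = 53.18·170 + 33.83·746 + 50.20·210 + 24.37·288 = 51838.34.
Real GDP 2029 (at 2015 prices) = 53.18·139 + 33.83·1247 + 50.20·245 + 24.37·447 = 72770.42.
Real growth = 72770.42/51838.34 − 1 = 0.4038.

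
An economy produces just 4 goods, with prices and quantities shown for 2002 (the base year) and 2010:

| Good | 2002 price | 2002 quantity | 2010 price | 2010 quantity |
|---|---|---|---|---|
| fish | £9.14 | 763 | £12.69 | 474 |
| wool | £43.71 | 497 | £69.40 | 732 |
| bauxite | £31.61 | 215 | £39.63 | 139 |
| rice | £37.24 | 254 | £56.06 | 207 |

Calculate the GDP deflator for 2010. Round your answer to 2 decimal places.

152.65

Nominal GDP 2010 = 12.69·474 + 69.40·732 + 39.63·139 + 56.06·207 = 73928.85.
Real GDP 2010 (at 2002 prices) = 9.14·474 + 43.71·732 + 31.61·139 + 37.24·207 = 48430.55.
Deflator = Nominal/Real × 100 = 73928.85/48430.55 × 100 = 152.649.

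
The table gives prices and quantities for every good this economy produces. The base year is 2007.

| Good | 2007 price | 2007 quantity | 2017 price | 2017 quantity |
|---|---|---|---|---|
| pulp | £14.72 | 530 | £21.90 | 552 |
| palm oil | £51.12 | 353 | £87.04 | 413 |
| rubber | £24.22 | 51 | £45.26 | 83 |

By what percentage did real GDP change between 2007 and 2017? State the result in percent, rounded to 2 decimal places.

15.38%

Real GDP 2007 = Nominal GDP 2007 = 14.72·530 + 51.12·353 + 24.22·51 = 27082.18.
Real GDP 2017 (at 2007 prices) = 14.72·552 + 51.12·413 + 24.22·83 = 31248.26.
Real growth = 31248.26/27082.18 − 1 = 0.1538.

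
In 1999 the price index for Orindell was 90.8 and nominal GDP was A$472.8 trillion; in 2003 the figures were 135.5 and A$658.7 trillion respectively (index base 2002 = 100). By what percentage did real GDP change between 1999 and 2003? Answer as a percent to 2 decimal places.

Deflate each year: 1999 → 472.8/0.908 = 520.70; 2003 → 658.7/1.355 = 486.13.
So real GDP changed by 486.13/520.70 − 1 = -0.0664, i.e. -6.64%.

-6.64%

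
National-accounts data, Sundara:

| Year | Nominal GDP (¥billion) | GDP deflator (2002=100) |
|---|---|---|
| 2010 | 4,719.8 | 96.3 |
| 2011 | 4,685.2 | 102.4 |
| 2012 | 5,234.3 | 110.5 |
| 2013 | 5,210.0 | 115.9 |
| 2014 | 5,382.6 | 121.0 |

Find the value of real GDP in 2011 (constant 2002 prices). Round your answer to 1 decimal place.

Real GDP 2011 = 4685.2 / 1.024 = 4575.39.

¥4,575.4 billion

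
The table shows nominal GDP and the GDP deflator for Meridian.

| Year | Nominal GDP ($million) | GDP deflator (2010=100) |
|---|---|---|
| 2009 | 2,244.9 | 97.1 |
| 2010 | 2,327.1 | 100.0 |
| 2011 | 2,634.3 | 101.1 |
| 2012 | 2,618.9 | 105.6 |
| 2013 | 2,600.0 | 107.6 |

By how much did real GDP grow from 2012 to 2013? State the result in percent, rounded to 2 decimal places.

Real GDP 2012 = 2618.9/1.056 = 2480.02.
Real GDP 2013 = 2600.0/1.076 = 2416.36.
Change = 2416.36/2480.02 − 1 = -0.0257.

-2.57%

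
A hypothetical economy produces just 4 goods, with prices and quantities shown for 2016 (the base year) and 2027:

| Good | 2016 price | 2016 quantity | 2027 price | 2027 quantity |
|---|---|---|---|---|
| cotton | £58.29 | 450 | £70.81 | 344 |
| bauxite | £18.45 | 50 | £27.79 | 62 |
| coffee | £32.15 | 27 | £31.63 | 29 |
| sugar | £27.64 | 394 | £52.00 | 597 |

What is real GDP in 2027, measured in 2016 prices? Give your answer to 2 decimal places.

£38629.09

Real GDP 2027 = Σ (p_2016 × q_2027) = 58.29·344 + 18.45·62 + 32.15·29 + 27.64·597 = 38629.09.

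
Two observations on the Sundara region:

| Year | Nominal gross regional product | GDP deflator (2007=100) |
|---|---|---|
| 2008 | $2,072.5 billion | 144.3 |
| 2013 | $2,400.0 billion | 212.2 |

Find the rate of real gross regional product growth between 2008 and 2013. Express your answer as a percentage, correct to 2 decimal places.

-21.25%

Real gross regional product 2008 = 2072.5 / 1.443 = 1436.24.
Real gross regional product 2013 = 2400.0 / 2.122 = 1131.01.
Real growth = 1131.01 / 1436.24 − 1 = -0.2125.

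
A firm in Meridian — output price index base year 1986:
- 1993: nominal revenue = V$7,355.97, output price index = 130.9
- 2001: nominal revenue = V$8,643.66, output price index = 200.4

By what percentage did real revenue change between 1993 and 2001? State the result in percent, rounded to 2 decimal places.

-23.25%

Deflate each year: 1993 → 7355.97/1.309 = 5619.53; 2001 → 8643.66/2.004 = 4313.20.
So real revenue changed by 4313.20/5619.53 − 1 = -0.2325, i.e. -23.25%.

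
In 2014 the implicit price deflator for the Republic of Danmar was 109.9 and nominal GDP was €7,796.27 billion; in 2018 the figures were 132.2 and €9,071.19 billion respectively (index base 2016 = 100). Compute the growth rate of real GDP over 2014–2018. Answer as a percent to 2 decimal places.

Deflate each year: 2014 → 7796.27/1.099 = 7093.97; 2018 → 9071.19/1.322 = 6861.72.
So real GDP changed by 6861.72/7093.97 − 1 = -0.0327, i.e. -3.27%.

-3.27%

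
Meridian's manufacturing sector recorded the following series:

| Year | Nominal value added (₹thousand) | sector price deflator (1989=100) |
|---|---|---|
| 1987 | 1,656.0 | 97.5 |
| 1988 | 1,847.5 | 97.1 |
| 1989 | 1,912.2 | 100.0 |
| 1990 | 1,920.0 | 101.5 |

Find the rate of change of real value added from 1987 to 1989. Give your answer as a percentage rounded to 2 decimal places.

Real value added 1987 = 1656.0/0.975 = 1698.46.
Real value added 1989 = 1912.2/1.000 = 1912.20.
Change = 1912.20/1698.46 − 1 = 0.1258.

12.58%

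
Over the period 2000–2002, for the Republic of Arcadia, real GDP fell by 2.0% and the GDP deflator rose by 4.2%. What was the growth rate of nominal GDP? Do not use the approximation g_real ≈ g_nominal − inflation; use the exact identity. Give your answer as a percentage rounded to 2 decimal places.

(1 + g_nom) = (1 + g_real)(1 + π) = 0.9800 × 1.0420 = 1.02116.

2.12%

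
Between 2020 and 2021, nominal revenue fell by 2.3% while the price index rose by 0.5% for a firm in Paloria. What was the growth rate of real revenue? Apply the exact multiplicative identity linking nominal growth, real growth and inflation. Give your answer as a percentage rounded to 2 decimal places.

-2.79%

(1 + g_nom) = (1 + g_real)(1 + π), so g_real = 0.9770 / 1.0050 − 1 = -0.02786.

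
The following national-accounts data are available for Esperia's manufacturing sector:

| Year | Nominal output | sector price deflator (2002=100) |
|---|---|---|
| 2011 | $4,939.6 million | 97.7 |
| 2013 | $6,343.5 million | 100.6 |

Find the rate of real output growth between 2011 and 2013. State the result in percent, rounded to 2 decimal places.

24.72%

Real output 2011 = 4939.6 / 0.977 = 5055.89.
Real output 2013 = 6343.5 / 1.006 = 6305.67.
Real growth = 6305.67 / 5055.89 − 1 = 0.2472.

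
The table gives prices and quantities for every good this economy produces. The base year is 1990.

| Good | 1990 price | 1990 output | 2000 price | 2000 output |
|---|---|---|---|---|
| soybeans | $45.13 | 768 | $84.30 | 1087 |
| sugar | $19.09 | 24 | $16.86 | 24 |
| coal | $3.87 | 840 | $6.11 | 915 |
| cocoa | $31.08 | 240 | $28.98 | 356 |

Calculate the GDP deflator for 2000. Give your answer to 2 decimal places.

168.35

Nominal GDP 2000 = 84.30·1087 + 16.86·24 + 6.11·915 + 28.98·356 = 107946.27.
Real GDP 2000 (at 1990 prices) = 45.13·1087 + 19.09·24 + 3.87·915 + 31.08·356 = 64120.00.
Deflator = Nominal/Real × 100 = 107946.27/64120.00 × 100 = 168.350.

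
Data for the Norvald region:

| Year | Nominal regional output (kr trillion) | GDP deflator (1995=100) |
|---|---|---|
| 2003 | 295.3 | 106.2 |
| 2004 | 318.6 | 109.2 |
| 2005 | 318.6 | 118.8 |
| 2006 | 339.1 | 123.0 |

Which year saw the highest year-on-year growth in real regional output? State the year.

2004: real = 318.6/1.092 = 291.76; growth vs 2003 (278.06) = 4.93%.
2005: real = 318.6/1.188 = 268.18; growth vs 2004 (291.76) = -8.08%.
2006: real = 339.1/1.230 = 275.69; growth vs 2005 (268.18) = 2.80%.

2004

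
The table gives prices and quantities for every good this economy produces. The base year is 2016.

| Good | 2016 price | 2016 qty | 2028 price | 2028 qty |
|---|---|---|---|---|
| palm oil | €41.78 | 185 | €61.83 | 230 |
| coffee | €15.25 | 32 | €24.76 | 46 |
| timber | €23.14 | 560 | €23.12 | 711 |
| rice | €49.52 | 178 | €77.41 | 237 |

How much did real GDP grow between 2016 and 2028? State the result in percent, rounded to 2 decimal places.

Real GDP 2016 = Nominal GDP 2016 = 41.78·185 + 15.25·32 + 23.14·560 + 49.52·178 = 29990.26.
Real GDP 2028 (at 2016 prices) = 41.78·230 + 15.25·46 + 23.14·711 + 49.52·237 = 38499.68.
Real growth = 38499.68/29990.26 − 1 = 0.2837.

28.37%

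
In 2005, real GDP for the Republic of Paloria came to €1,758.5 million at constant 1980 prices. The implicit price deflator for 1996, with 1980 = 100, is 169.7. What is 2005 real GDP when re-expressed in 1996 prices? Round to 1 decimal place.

€2,984.2 million

Real GDP in 1996 prices = Real GDP in 1980 prices × (P_1996/P_1980) = 1758.5 × 1.697 = 2984.17.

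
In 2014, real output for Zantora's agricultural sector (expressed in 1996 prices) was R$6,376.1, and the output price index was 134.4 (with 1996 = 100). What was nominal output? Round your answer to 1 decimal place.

Nominal output = Real × (output price index/100) = 6376.1 × 1.344 = 8569.48.

R$8,569.5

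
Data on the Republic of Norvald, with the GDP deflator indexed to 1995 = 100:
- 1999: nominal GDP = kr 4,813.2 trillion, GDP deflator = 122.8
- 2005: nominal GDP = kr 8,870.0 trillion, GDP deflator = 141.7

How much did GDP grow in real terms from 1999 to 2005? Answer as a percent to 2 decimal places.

59.70%

Deflate each year: 1999 → 4813.2/1.228 = 3919.54; 2005 → 8870.0/1.417 = 6259.70.
So real GDP changed by 6259.70/3919.54 − 1 = 0.5970, i.e. 59.70%.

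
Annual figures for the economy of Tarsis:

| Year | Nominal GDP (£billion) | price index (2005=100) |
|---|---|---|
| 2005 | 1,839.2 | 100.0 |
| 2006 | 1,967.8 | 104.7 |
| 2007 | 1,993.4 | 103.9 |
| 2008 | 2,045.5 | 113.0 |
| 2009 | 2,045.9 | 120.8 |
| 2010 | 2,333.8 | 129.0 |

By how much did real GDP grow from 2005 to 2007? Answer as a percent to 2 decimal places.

4.32%

Real GDP 2005 = 1839.2/1.000 = 1839.20.
Real GDP 2007 = 1993.4/1.039 = 1918.58.
Change = 1918.58/1839.20 − 1 = 0.0432.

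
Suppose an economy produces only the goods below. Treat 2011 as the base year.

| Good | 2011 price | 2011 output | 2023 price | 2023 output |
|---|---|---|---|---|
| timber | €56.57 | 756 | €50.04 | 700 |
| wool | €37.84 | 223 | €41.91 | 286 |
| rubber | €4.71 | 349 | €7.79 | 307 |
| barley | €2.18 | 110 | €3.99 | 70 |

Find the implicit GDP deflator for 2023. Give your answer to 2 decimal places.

95.51

Nominal GDP 2023 = 50.04·700 + 41.91·286 + 7.79·307 + 3.99·70 = 49685.09.
Real GDP 2023 (at 2011 prices) = 56.57·700 + 37.84·286 + 4.71·307 + 2.18·70 = 52019.81.
Deflator = Nominal/Real × 100 = 49685.09/52019.81 × 100 = 95.512.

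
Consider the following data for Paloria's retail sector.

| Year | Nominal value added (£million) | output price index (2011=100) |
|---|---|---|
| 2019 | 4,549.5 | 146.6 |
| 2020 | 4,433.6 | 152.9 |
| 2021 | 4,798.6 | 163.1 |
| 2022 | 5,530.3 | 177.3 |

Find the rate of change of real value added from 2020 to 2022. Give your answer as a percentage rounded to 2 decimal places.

7.57%

Real value added 2020 = 4433.6/1.529 = 2899.67.
Real value added 2022 = 5530.3/1.773 = 3119.18.
Change = 3119.18/2899.67 − 1 = 0.0757.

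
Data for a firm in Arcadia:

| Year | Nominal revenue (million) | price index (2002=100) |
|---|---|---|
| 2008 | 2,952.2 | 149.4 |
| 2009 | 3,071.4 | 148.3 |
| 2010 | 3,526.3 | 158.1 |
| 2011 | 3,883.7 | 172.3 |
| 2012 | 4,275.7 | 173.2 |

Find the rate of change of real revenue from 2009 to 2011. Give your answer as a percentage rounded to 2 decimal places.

8.83%

Real revenue 2009 = 3071.4/1.483 = 2071.07.
Real revenue 2011 = 3883.7/1.723 = 2254.03.
Change = 2254.03/2071.07 − 1 = 0.0883.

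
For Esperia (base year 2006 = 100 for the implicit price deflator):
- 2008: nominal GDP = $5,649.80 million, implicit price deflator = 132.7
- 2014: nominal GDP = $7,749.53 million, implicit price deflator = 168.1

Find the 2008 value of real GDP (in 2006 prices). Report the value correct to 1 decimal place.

Real GDP = Nominal / (implicit price deflator/100) = 5649.80 / 1.327 = 4257.57.

$4,257.6 million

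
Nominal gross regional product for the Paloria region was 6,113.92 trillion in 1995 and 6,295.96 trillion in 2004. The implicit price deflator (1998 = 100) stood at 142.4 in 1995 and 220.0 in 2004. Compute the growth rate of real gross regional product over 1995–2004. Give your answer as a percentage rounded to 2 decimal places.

-33.35%

Real gross regional product 1995 = 6113.92 / 1.424 = 4293.48.
Real gross regional product 2004 = 6295.96 / 2.200 = 2861.80.
Real growth = 2861.80 / 4293.48 − 1 = -0.3335.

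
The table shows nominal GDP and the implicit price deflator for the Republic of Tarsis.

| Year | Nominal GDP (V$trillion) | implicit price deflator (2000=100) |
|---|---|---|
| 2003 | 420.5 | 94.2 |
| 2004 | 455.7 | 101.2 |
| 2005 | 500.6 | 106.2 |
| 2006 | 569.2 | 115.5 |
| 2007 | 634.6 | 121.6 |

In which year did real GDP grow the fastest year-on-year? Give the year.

2004: real = 455.7/1.012 = 450.30; growth vs 2003 (446.39) = 0.88%.
2005: real = 500.6/1.062 = 471.37; growth vs 2004 (450.30) = 4.68%.
2006: real = 569.2/1.155 = 492.81; growth vs 2005 (471.37) = 4.55%.
2007: real = 634.6/1.216 = 521.88; growth vs 2006 (492.81) = 5.90%.

2007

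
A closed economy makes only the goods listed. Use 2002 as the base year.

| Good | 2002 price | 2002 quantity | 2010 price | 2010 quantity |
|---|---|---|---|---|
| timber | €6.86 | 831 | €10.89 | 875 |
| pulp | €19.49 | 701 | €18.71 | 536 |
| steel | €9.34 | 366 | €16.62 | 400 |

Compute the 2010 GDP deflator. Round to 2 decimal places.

129.82

Nominal GDP 2010 = 10.89·875 + 18.71·536 + 16.62·400 = 26205.31.
Real GDP 2010 (at 2002 prices) = 6.86·875 + 19.49·536 + 9.34·400 = 20185.14.
Deflator = Nominal/Real × 100 = 26205.31/20185.14 × 100 = 129.825.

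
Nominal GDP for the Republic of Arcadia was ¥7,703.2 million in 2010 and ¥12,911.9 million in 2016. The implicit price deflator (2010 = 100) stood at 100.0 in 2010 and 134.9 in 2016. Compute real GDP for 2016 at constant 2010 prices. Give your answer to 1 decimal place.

Real GDP = Nominal / (implicit price deflator/100) = 12911.9 / 1.349 = 9571.46.

¥9,571.5 million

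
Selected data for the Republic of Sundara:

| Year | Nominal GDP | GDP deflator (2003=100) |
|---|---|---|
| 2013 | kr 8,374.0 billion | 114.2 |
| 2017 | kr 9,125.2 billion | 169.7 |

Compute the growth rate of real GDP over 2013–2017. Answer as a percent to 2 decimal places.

-26.67%

Real GDP 2013 = 8374.0 / 1.142 = 7332.75.
Real GDP 2017 = 9125.2 / 1.697 = 5377.25.
Real growth = 5377.25 / 7332.75 − 1 = -0.2667.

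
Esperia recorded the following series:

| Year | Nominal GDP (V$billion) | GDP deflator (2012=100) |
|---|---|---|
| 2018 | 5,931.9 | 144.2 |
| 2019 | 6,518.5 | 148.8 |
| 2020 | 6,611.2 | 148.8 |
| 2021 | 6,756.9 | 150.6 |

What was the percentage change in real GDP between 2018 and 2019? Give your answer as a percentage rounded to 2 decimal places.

Real GDP 2018 = 5931.9/1.442 = 4113.66.
Real GDP 2019 = 6518.5/1.488 = 4380.71.
Change = 4380.71/4113.66 − 1 = 0.0649.

6.49%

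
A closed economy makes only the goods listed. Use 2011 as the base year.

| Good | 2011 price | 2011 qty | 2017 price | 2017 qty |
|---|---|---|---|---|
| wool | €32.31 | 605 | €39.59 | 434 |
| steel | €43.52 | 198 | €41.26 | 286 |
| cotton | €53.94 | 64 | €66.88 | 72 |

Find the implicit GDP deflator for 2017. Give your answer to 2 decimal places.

111.35

Nominal GDP 2017 = 39.59·434 + 41.26·286 + 66.88·72 = 33797.78.
Real GDP 2017 (at 2011 prices) = 32.31·434 + 43.52·286 + 53.94·72 = 30352.94.
Deflator = Nominal/Real × 100 = 33797.78/30352.94 × 100 = 111.349.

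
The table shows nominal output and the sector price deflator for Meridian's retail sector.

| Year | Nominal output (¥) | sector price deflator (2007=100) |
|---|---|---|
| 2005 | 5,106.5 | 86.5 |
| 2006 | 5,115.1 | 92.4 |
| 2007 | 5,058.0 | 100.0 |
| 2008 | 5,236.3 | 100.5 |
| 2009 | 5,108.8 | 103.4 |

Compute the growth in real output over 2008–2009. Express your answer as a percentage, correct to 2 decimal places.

Real output 2008 = 5236.3/1.005 = 5210.25.
Real output 2009 = 5108.8/1.034 = 4940.81.
Change = 4940.81/5210.25 − 1 = -0.0517.

-5.17%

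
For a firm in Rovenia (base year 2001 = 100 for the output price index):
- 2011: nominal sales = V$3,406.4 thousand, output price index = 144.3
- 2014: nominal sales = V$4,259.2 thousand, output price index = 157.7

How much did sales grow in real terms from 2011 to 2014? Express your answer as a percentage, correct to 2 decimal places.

14.41%

Deflate each year: 2011 → 3406.4/1.443 = 2360.64; 2014 → 4259.2/1.577 = 2700.82.
So real sales changed by 2700.82/2360.64 − 1 = 0.1441, i.e. 14.41%.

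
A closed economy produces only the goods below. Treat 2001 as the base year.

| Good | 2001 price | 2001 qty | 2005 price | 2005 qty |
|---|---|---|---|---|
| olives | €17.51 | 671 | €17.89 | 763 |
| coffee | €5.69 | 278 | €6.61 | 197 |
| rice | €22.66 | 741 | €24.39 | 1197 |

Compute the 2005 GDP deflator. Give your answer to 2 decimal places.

106.11

Nominal GDP 2005 = 17.89·763 + 6.61·197 + 24.39·1197 = 44147.07.
Real GDP 2005 (at 2001 prices) = 17.51·763 + 5.69·197 + 22.66·1197 = 41605.08.
Deflator = Nominal/Real × 100 = 44147.07/41605.08 × 100 = 106.110.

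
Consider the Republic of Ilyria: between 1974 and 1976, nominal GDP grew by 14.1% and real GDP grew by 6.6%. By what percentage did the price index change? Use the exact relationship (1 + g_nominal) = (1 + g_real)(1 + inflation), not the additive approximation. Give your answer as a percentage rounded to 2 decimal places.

(1 + g_nom) = (1 + g_real)(1 + π), so π = 1.1410 / 1.0660 − 1 = 0.07036.

7.04%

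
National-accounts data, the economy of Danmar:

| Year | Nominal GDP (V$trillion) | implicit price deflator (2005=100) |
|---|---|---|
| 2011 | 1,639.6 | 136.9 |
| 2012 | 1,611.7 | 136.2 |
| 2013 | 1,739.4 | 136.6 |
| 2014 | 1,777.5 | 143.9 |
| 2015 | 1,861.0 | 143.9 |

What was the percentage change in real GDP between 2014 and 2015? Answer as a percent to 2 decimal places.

4.70%

Real GDP 2014 = 1777.5/1.439 = 1235.23.
Real GDP 2015 = 1861.0/1.439 = 1293.26.
Change = 1293.26/1235.23 − 1 = 0.0470.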